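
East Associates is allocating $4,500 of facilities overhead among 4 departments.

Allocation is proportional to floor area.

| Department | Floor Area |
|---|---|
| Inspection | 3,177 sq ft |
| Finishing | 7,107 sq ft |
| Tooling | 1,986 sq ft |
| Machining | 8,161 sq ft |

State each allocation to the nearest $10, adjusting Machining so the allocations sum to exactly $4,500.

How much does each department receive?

Inspection: $700; Finishing: $1,570; Tooling: $440; Machining: $1,790

Total floor area = 20,431.
Raw shares: Inspection 3,177/20,431 × $4,500 = 699.75; Finishing 7,107/20,431 × $4,500 = 1,565.34; Tooling 1,986/20,431 × $4,500 = 437.42; Machining 8,161/20,431 × $4,500 = 1,797.49.
Rounded to nearest $10: Inspection $700; Finishing $1,570; Tooling $440; Machining $1,800. Sum = $4,510.
Difference $4,500 − $4,510 = −$10 applied to Machining: Machining becomes $1,790.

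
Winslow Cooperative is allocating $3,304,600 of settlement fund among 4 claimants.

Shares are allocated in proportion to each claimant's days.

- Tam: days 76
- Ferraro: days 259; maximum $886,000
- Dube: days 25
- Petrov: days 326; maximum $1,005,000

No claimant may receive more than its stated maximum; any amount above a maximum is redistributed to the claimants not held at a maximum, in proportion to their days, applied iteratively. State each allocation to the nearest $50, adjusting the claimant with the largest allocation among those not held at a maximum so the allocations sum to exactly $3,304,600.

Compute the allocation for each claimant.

Days total: 686.
Pro-rata shares before constraints: Tam 366,107.29; Ferraro 1,247,655.10; Dube 120,430.03; Petrov 1,570,407.58.
Cap binds for Ferraro ($886,000), Petrov ($1,005,000); remaining pool $1,413,600 reallocated over remaining days 101.
Shares after redistribution: Tam 1,063,699.01 → $1,063,700; Dube 349,900.99 → $349,900.

Tam: $1,063,700 | Ferraro: $886,000 | Dube: $349,900 | Petrov: $1,005,000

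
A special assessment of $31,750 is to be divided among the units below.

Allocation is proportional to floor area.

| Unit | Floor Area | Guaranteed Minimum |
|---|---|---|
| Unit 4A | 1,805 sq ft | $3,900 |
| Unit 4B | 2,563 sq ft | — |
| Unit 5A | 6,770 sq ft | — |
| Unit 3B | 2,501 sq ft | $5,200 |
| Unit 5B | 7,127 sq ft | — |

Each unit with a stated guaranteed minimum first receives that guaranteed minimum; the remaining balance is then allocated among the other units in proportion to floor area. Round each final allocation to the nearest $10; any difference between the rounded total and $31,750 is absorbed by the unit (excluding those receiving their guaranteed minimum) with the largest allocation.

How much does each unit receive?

Fund the minimums — Unit 4A $3,900; Unit 3B $5,200. Balance $22,650.
Balance split over remaining floor area 16,460: Unit 4B 3,526.85 → $3,530; Unit 5A 9,315.95 → $9,320; Unit 5B 9,807.20 → $9,810.
Rounding difference −$10 applied to Unit 5B → $9,800.

Unit 4A: $3,900; Unit 4B: $3,530; Unit 5A: $9,320; Unit 3B: $5,200; Unit 5B: $9,800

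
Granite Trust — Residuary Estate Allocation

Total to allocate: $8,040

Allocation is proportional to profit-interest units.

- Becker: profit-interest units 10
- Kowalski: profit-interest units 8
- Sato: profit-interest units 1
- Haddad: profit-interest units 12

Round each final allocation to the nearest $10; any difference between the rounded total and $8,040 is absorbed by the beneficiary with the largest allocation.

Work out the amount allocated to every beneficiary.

Becker: $2,590 | Kowalski: $2,070 | Sato: $260 | Haddad: $3,120

Total profit-interest units = 31.
Raw shares: Becker 10/31 × $8,040 = 2,593.55; Kowalski 8/31 × $8,040 = 2,074.84; Sato 1/31 × $8,040 = 259.35; Haddad 12/31 × $8,040 = 3,112.26.
Rounded to nearest $10: Becker $2,590; Kowalski $2,070; Sato $260; Haddad $3,110. Sum = $8,030.
Difference $8,040 − $8,030 = +$10 applied to largest allocation (Haddad): Haddad becomes $3,120.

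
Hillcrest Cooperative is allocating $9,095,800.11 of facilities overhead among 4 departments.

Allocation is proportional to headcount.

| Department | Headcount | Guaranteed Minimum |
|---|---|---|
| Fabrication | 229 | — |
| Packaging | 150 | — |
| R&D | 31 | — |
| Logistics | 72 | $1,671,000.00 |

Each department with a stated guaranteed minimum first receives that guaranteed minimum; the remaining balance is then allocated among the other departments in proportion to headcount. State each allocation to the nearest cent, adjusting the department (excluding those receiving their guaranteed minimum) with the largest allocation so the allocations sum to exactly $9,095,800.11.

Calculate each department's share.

Minimums first: Logistics $1,671,000.00. Balance $7,424,800.11.
Balance split over remaining headcount 410: Fabrication 4,147,022.5005 → $4,147,022.50; Packaging 2,716,390.2841 → $2,716,390.28; R&D 561,387.3254 → $561,387.33.

Fabrication: $4,147,022.50; Packaging: $2,716,390.28; R&D: $561,387.33; Logistics: $1,671,000.00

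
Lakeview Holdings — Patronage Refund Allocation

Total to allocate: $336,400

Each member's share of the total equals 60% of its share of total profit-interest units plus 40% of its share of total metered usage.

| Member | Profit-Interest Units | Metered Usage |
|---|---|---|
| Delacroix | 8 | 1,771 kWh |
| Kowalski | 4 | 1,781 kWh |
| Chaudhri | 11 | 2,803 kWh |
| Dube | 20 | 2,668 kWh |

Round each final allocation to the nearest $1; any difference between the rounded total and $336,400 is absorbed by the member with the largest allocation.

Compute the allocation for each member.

Delacroix: $63,963 · Kowalski: $45,336 · Chaudhri: $93,435 · Dube: $133,666

Profit-interest units total 43; metered usage total 9,023.
Blended shares (60% profit-interest units + 40% metered usage): Delacroix 0.1901; Kowalski 0.1348; Chaudhri 0.2777; Dube 0.3973.
Pro-rata amounts: Delacroix 63,962.55; Kowalski 45,335.87; Chaudhri 93,434.63; Dube 133,666.95.
At nearest $1: Delacroix $63,963; Kowalski $45,336; Chaudhri $93,435; Dube $133,667. Sum = $336,401.
Difference $336,400 − $336,401 = −$1 applied to largest allocation (Dube): Dube becomes $133,666.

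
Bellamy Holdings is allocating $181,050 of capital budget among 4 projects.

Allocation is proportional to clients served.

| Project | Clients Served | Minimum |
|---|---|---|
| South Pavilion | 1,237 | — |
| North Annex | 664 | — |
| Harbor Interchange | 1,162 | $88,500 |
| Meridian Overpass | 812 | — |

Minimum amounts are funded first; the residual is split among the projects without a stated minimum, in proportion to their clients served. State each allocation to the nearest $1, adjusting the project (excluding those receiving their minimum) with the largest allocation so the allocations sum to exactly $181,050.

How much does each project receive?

South Pavilion: $42,199; North Annex: $22,651; Harbor Interchange: $88,500; Meridian Overpass: $27,700

Fund the minimums — Harbor Interchange $88,500. Balance $92,550.
Balance split over remaining clients served 2,713: South Pavilion 42,198.43 → $42,198; North Annex 22,651.38 → $22,651; Meridian Overpass 27,700.18 → $27,700.
Rounding difference +$1 applied to South Pavilion → $42,199.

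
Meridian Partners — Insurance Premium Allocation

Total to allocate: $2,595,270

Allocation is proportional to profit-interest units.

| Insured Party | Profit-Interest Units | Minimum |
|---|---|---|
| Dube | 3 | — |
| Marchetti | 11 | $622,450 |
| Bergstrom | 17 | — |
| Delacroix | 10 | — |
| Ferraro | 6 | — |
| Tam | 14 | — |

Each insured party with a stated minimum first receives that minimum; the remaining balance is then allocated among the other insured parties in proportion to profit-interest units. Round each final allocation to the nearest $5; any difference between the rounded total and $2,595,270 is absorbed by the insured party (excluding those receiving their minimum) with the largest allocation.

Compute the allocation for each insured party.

Dube: $118,370; Marchetti: $622,450; Bergstrom: $670,755; Delacroix: $394,565; Ferraro: $236,740; Tam: $552,390

Fund the minimums — Marchetti $622,450. Residual $1,972,820.
Residual split over remaining profit-interest units 50: Dube 118,369.20 → $118,370; Bergstrom 670,758.80 → $670,760; Delacroix 394,564.00 → $394,565; Ferraro 236,738.40 → $236,740; Tam 552,389.60 → $552,390.
Rounding difference −$5 applied to Bergstrom → $670,755.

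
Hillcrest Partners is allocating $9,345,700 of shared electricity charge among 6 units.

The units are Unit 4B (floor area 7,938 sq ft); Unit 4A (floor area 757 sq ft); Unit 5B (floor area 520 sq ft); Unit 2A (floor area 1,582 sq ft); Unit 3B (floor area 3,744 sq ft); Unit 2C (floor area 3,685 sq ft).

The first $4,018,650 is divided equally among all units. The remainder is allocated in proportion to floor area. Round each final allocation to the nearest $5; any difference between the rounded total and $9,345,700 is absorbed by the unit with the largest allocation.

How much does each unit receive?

Equal tier: $4,018,650 ÷ 6 = $669,775 apiece.
Remainder $5,327,050 by floor area (total 18,226): Unit 4B 2,320,098.92 → $2,320,100; Unit 4A 221,254.08 → $221,255; Unit 5B 151,984.31 → $151,985; Unit 2A 462,383.03 → $462,385; Unit 3B 1,094,287.02 → $1,094,285; Unit 2C 1,077,042.65 → $1,077,045.
Rounding difference −$5 on remainder applied to Unit 4B.
Totals: Unit 4B $669,775 + $2,320,095 = $2,989,870; Unit 4A $669,775 + $221,255 = $891,030; Unit 5B $669,775 + $151,985 = $821,760; Unit 2A $669,775 + $462,385 = $1,132,160; Unit 3B $669,775 + $1,094,285 = $1,764,060; Unit 2C $669,775 + $1,077,045 = $1,746,820.

Unit 4B: $2,989,870 | Unit 4A: $891,030 | Unit 5B: $821,760 | Unit 2A: $1,132,160 | Unit 3B: $1,764,060 | Unit 2C: $1,746,820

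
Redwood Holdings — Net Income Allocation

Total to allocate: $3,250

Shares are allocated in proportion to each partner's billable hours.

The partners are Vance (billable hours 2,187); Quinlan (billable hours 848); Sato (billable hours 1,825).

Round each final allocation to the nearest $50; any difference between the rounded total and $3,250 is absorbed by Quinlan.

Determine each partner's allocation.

Vance: $1,450; Quinlan: $600; Sato: $1,200

Total billable hours = 4,860.
Unrounded shares: Vance 2,187/4,860 × $3,250 = 1,462.50; Quinlan 848/4,860 × $3,250 = 567.08; Sato 1,825/4,860 × $3,250 = 1,220.42.
After rounding ($50): Vance $1,450; Quinlan $550; Sato $1,200. Sum = $3,200.
Difference $3,250 − $3,200 = +$50 applied to Quinlan: Quinlan becomes $600.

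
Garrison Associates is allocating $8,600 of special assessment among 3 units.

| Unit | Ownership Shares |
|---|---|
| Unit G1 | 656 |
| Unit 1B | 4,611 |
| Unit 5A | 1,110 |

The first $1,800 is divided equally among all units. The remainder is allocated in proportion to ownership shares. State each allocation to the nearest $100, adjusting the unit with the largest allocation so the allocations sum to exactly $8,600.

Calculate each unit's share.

Unit G1: $1,300; Unit 1B: $5,500; Unit 5A: $1,800

First tranche $1,800 split equally: $600 each.
Remainder $6,800 by ownership shares (total 6,377): Unit G1 699.51 → $700; Unit 1B 4,916.86 → $4,900; Unit 5A 1,183.63 → $1,200.
Totals: Unit G1 $600 + $700 = $1,300; Unit 1B $600 + $4,900 = $5,500; Unit 5A $600 + $1,200 = $1,800.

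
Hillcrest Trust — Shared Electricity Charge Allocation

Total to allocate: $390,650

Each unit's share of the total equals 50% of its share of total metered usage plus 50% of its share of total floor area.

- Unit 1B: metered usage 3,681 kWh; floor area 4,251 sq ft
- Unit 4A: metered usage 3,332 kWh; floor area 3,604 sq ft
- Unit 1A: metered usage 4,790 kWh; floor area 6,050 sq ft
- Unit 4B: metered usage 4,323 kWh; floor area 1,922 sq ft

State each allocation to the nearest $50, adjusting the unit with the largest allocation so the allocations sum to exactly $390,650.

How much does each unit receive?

Unit 1B: $97,050 · Unit 4A: $84,850 · Unit 1A: $132,650 · Unit 4B: $76,100

Totals — metered usage 16,126, floor area 15,827.
Combined weights (50% metered usage + 50% floor area): Unit 1B 0.2484; Unit 4A 0.2172; Unit 1A 0.3396; Unit 4B 0.1948.
Unrounded shares: Unit 1B 97,048.51; Unit 4A 84,836.48; Unit 1A 132,683.10; Unit 4B 76,081.91.
Rounded to nearest $50: Unit 1B $97,050; Unit 4A $84,850; Unit 1A $132,700; Unit 4B $76,100. Sum = $390,700.
Difference $390,650 − $390,700 = −$50 applied to largest allocation (Unit 1A): Unit 1A becomes $132,650.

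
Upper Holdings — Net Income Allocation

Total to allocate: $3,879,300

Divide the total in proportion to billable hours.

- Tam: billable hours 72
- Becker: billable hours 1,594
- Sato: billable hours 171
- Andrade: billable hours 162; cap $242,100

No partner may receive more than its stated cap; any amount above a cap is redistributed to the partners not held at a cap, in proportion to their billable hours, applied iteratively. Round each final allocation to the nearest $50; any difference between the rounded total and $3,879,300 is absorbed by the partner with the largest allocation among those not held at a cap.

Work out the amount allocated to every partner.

Tam: $142,550 · Becker: $3,156,100 · Sato: $338,550 · Andrade: $242,100

Sum of billable hours: 1,999.
Unconstrained shares: Tam 139,724.66; Becker 3,093,348.77; Sato 331,846.07; Andrade 314,380.49.
Cap binds for Andrade ($242,100); remaining pool $3,637,200 reallocated over remaining billable hours 1,837.
Remaining shares: Tam 142,557.65 → $142,550; Becker 3,156,067.94 → $3,156,050; Sato 338,574.41 → $338,550.
Rounding difference +$50 applied to Becker → $3,156,100.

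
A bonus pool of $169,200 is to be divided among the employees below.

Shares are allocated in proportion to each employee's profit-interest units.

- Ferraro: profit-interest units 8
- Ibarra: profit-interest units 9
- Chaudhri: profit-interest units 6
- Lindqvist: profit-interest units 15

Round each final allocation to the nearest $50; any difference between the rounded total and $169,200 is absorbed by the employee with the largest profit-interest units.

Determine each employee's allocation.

Sum of profit-interest units: 8 + 9 + 6 + 15 = 38.
Proportional shares: Ferraro 35,621.05; Ibarra 40,073.68; Chaudhri 26,715.79; Lindqvist 66,789.47.
After rounding ($50): Ferraro $35,600; Ibarra $40,050; Chaudhri $26,700; Lindqvist $66,800. Sum = $169,150.
Difference $169,200 − $169,150 = +$50 applied to largest profit-interest units (Lindqvist): Lindqvist becomes $66,850.

Ferraro: $35,600 · Ibarra: $40,050 · Chaudhri: $26,700 · Lindqvist: $66,850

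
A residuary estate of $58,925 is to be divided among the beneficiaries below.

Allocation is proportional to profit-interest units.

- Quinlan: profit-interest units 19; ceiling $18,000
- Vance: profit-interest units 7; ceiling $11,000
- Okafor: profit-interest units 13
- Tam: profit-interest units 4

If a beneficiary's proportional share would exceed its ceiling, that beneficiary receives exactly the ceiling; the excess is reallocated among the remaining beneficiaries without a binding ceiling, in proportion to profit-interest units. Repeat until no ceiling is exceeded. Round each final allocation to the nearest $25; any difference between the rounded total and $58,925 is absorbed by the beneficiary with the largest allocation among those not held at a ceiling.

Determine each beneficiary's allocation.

Quinlan: $18,000 · Vance: $11,000 · Okafor: $22,875 · Tam: $7,050

Total profit-interest units = 43.
Pro-rata shares before constraints: Quinlan 26,036.63; Vance 9,592.44; Okafor 17,814.53; Tam 5,481.40.
Cap binds for Quinlan ($18,000); remaining pool $40,925 reallocated over remaining profit-interest units 24.
Cap binds for Vance ($11,000); remaining pool $29,925 reallocated over remaining profit-interest units 17.
Redistributed shares: Okafor 22,883.82 → $22,875; Tam 7,041.18 → $7,050.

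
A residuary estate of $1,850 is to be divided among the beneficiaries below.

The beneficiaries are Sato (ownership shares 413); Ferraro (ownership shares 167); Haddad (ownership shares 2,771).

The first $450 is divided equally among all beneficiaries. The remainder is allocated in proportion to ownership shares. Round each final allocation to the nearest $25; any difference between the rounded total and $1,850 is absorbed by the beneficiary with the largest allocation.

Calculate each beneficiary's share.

Sato: $325; Ferraro: $225; Haddad: $1,300

Equal tier: $450 ÷ 3 = $150 apiece.
Remainder $1,400 by ownership shares (total 3,351): Sato 172.55 → $175; Ferraro 69.77 → $75; Haddad 1,157.68 → $1,150.
Totals: Sato $150 + $175 = $325; Ferraro $150 + $75 = $225; Haddad $150 + $1,150 = $1,300.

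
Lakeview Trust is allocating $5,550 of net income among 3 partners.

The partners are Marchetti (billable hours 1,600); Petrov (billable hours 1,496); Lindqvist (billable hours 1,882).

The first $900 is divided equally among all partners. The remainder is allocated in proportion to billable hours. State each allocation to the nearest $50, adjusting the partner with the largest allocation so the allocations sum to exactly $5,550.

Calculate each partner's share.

Marchetti: $1,800; Petrov: $1,700; Lindqvist: $2,050

Equal tier: $900 ÷ 3 = $300 apiece.
Remainder $4,650 by billable hours (total 4,978): Marchetti 1,494.58 → $1,500; Petrov 1,397.43 → $1,400; Lindqvist 1,758.00 → $1,750.
Totals: Marchetti $300 + $1,500 = $1,800; Petrov $300 + $1,400 = $1,700; Lindqvist $300 + $1,750 = $2,050.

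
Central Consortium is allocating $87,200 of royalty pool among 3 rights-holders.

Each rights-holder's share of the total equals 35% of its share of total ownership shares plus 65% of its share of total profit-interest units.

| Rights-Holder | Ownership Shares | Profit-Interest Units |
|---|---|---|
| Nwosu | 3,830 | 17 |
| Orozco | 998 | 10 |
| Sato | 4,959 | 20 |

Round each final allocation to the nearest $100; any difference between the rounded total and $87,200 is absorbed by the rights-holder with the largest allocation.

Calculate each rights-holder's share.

Totals — ownership shares 9,787, profit-interest units 47.
Blended shares (35% ownership shares + 65% profit-interest units): Nwosu 0.3721; Orozco 0.1740; Sato 0.4539.
Pro-rata amounts: Nwosu 32,444.83; Orozco 15,171.76; Sato 39,583.41.
At nearest $100: Nwosu $32,400; Orozco $15,200; Sato $39,600. Sum = $87,200.
Rounded total matches; no reconciliation needed.

Nwosu: $32,400 · Orozco: $15,200 · Sato: $39,600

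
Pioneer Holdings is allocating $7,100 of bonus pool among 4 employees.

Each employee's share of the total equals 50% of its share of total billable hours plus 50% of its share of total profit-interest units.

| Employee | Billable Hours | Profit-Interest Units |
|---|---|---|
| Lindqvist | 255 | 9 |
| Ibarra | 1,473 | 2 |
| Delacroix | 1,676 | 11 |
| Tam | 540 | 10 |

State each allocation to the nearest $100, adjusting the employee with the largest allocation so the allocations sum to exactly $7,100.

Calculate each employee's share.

Lindqvist: $1,200 · Ibarra: $1,500 · Delacroix: $2,800 · Tam: $1,600

Billable hours total 3,944; profit-interest units total 32.
Combined weights (50% billable hours + 50% profit-interest units): Lindqvist 0.1730; Ibarra 0.2180; Delacroix 0.3843; Tam 0.2247.
Unrounded shares: Lindqvist 1,227.96; Ibarra 1,547.72; Delacroix 2,728.88; Tam 1,595.43.
Rounded to nearest $100: Lindqvist $1,200; Ibarra $1,500; Delacroix $2,700; Tam $1,600. Sum = $7,000.
Difference $7,100 − $7,000 = +$100 applied to largest allocation (Delacroix): Delacroix becomes $2,800.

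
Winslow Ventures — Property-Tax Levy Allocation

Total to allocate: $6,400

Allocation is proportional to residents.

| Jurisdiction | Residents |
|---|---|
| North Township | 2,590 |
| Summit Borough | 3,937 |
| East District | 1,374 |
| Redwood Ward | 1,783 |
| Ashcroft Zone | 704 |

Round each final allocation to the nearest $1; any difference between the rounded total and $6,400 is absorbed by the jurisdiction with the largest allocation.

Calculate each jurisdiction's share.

North Township: $1,596; Summit Borough: $2,425; East District: $847; Redwood Ward: $1,098; Ashcroft Zone: $434

Residents total: 10,388.
Pro-rata amounts: North Township 2,590/10,388 × $6,400 = 1,595.69; Summit Borough 3,937/10,388 × $6,400 = 2,425.57; East District 1,374/10,388 × $6,400 = 846.52; Redwood Ward 1,783/10,388 × $6,400 = 1,098.498; Ashcroft Zone 704/10,388 × $6,400 = 433.73.
At nearest $1: North Township $1,596; Summit Borough $2,426; East District $847; Redwood Ward $1,098; Ashcroft Zone $434. Sum = $6,401.
Difference $6,400 − $6,401 = −$1 applied to largest allocation (Summit Borough): Summit Borough becomes $2,425.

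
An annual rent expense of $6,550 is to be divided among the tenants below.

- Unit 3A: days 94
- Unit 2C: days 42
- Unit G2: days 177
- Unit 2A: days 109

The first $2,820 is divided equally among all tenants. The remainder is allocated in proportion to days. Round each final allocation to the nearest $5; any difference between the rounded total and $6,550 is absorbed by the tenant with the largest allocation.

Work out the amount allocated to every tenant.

Unit 3A: $1,535 | Unit 2C: $1,075 | Unit G2: $2,270 | Unit 2A: $1,670

First tranche $2,820 split equally: $705 each.
Remainder $3,730 by days (total 422): Unit 3A 830.85 → $830; Unit 2C 371.23 → $370; Unit G2 1,564.48 → $1,565; Unit 2A 963.44 → $965.
Totals: Unit 3A $705 + $830 = $1,535; Unit 2C $705 + $370 = $1,075; Unit G2 $705 + $1,565 = $2,270; Unit 2A $705 + $965 = $1,670.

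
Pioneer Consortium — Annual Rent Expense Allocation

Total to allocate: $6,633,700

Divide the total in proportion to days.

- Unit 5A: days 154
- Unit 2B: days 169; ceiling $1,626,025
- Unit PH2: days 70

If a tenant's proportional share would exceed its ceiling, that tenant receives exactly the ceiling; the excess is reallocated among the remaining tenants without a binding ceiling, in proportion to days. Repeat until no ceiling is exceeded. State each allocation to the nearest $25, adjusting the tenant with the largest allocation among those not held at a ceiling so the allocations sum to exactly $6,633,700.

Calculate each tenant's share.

Sum of days: 393.
Proportional shares (ignoring caps): Unit 5A 2,599,465.14; Unit 2B 2,852,659.80; Unit PH2 1,181,575.06.
Cap binds for Unit 2B ($1,626,025); remaining pool $5,007,675 reallocated over remaining days 224.
Remaining shares: Unit 5A 3,442,776.56 → $3,442,775; Unit PH2 1,564,898.44 → $1,564,900.

Unit 5A: $3,442,775 · Unit 2B: $1,626,025 · Unit PH2: $1,564,900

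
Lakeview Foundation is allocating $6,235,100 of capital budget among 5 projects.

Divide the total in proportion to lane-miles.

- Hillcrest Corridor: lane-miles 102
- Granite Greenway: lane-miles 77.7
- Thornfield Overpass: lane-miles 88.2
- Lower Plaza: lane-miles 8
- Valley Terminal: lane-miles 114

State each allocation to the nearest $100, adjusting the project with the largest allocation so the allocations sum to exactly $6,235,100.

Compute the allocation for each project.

Hillcrest Corridor: $1,631,100 | Granite Greenway: $1,242,500 | Thornfield Overpass: $1,410,500 | Lower Plaza: $127,900 | Valley Terminal: $1,823,100

Combined lane-miles = 389.9.
Raw shares: Hillcrest Corridor 102/389.9 × $6,235,100 = 1,631,136.70; Granite Greenway 77.7/389.9 × $6,235,100 = 1,242,542.37; Thornfield Overpass 88.2/389.9 × $6,235,100 = 1,410,453.50; Lower Plaza 8/389.9 × $6,235,100 = 127,932.29; Valley Terminal 114/389.9 × $6,235,100 = 1,823,035.14.
After rounding ($100): Hillcrest Corridor $1,631,100; Granite Greenway $1,242,500; Thornfield Overpass $1,410,500; Lower Plaza $127,900; Valley Terminal $1,823,000. Sum = $6,235,000.
Difference $6,235,100 − $6,235,000 = +$100 applied to largest allocation (Valley Terminal): Valley Terminal becomes $1,823,100.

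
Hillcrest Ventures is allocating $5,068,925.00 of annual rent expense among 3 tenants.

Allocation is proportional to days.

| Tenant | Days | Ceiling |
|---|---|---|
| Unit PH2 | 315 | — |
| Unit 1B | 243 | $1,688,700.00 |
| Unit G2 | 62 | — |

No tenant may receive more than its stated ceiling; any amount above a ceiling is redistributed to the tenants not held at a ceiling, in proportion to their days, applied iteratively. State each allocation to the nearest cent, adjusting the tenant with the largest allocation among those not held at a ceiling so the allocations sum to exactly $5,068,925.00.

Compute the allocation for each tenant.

Unit PH2: $2,824,325.93 · Unit 1B: $1,688,700.00 · Unit G2: $555,899.07

Sum of days: 620.
Unconstrained shares: Unit PH2 2,575,340.9274; Unit 1B 1,986,691.5726; Unit G2 506,892.5000.
Cap binds for Unit 1B ($1,688,700.00); balance $3,380,225.00 reallocated over remaining days 377.
Redistributed shares: Unit PH2 2,824,325.9284 → $2,824,325.93; Unit G2 555,899.0716 → $555,899.07.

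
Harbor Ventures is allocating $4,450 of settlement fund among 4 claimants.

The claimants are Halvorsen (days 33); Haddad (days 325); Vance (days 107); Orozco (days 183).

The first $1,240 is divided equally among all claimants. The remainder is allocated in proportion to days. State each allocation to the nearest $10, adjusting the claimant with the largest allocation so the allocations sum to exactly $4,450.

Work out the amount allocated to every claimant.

Equal tier: $1,240 ÷ 4 = $310 apiece.
Remainder $3,210 by days (total 648): Halvorsen 163.47 → $160; Haddad 1,609.95 → $1,610; Vance 530.05 → $530; Orozco 906.53 → $910.
Totals: Halvorsen $310 + $160 = $470; Haddad $310 + $1,610 = $1,920; Vance $310 + $530 = $840; Orozco $310 + $910 = $1,220.

Halvorsen: $470 · Haddad: $1,920 · Vance: $840 · Orozco: $1,220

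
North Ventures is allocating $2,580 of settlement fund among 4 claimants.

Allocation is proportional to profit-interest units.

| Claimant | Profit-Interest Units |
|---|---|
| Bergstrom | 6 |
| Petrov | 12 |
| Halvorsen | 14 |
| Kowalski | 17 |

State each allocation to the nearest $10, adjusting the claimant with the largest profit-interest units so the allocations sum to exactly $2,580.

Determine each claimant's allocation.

Bergstrom: $320 | Petrov: $630 | Halvorsen: $740 | Kowalski: $890

Profit-interest units total: 49.
Raw shares: Bergstrom 6/49 × $2,580 = 315.92; Petrov 12/49 × $2,580 = 631.84; Halvorsen 14/49 × $2,580 = 737.14; Kowalski 17/49 × $2,580 = 895.10.
After rounding ($10): Bergstrom $320; Petrov $630; Halvorsen $740; Kowalski $900. Sum = $2,590.
Difference $2,580 − $2,590 = −$10 applied to largest profit-interest units (Kowalski): Kowalski becomes $890.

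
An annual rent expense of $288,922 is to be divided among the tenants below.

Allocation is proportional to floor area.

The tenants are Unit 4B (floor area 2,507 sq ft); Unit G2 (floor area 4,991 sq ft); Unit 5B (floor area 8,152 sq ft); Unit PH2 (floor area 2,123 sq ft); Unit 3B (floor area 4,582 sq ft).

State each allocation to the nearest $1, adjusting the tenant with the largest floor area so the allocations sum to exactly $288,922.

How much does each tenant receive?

Unit 4B: $32,401 | Unit G2: $64,505 | Unit 5B: $105,359 | Unit PH2: $27,438 | Unit 3B: $59,219

Total floor area = 2,507 + 4,991 + 8,152 + 2,123 + 4,582 = 22,355.
Raw shares: Unit 4B 32,401.14; Unit G2 64,505.02; Unit 5B 105,358.63; Unit PH2 27,438.22; Unit 3B 59,218.99.
Rounded to nearest $1: Unit 4B $32,401; Unit G2 $64,505; Unit 5B $105,359; Unit PH2 $27,438; Unit 3B $59,219. Sum = $288,922.
Sum already equals the total — no adjustment.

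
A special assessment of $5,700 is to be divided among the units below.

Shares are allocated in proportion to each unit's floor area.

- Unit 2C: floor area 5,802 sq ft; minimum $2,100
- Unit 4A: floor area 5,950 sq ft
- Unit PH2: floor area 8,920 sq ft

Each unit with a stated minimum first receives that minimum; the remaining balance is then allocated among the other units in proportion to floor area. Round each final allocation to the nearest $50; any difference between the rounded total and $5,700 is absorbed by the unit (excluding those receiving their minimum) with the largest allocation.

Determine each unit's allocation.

Unit 2C: $2,100; Unit 4A: $1,450; Unit PH2: $2,150

Guaranteed amounts: Unit 2C $2,100. Remaining pool $3,600.
Remaining pool split over remaining floor area 14,870: Unit 4A 1,440.48 → $1,450; Unit PH2 2,159.52 → $2,150.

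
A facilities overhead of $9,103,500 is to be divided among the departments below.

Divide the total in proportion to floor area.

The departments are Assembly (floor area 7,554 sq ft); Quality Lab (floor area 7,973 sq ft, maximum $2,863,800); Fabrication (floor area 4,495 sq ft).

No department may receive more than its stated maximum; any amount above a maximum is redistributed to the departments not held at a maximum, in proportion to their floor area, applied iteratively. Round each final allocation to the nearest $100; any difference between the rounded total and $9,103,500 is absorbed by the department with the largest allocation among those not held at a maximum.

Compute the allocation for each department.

Combined floor area = 20,022.
Pro-rata shares before constraints: Assembly 3,434,613.87; Quality Lab 3,625,122.64; Fabrication 2,043,763.49.
Held at cap: Quality Lab ($2,863,800); remaining pool $6,239,700 reallocated over remaining floor area 12,049.
Remaining shares: Assembly 3,911,917.49 → $3,911,900; Fabrication 2,327,782.51 → $2,327,800.

Assembly: $3,911,900 | Quality Lab: $2,863,800 | Fabrication: $2,327,800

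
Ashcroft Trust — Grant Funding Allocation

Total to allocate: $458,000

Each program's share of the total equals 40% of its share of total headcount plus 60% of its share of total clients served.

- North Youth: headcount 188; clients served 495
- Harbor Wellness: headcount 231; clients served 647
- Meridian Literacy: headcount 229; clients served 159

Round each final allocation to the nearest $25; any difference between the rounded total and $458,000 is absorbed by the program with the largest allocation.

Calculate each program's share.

Totals — headcount 648, clients served 1,301.
Blended shares (40% headcount + 60% clients served): North Youth 0.3443; Harbor Wellness 0.4410; Meridian Literacy 0.2147.
Pro-rata amounts: North Youth 157,705.58; Harbor Wellness 201,968.13; Meridian Literacy 98,326.30.
After rounding ($25): North Youth $157,700; Harbor Wellness $201,975; Meridian Literacy $98,325. Sum = $458,000.
Rounded total matches; no reconciliation needed.

North Youth: $157,700 · Harbor Wellness: $201,975 · Meridian Literacy: $98,325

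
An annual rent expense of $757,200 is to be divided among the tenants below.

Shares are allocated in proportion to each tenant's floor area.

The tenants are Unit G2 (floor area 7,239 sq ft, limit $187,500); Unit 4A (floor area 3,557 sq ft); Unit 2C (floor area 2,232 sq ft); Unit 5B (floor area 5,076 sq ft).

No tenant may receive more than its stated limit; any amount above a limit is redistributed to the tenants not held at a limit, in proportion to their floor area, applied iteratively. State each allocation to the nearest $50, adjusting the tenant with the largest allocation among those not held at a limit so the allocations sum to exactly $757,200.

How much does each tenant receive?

Unit G2: $187,500; Unit 4A: $186,500; Unit 2C: $117,050; Unit 5B: $266,150

Total floor area = 18,104.
Unconstrained shares: Unit G2 302,771.25; Unit 4A 148,771.56; Unit 2C 93,353.42; Unit 5B 212,303.76.
Held at cap: Unit G2 ($187,500); balance $569,700 reallocated over remaining floor area 10,865.
Shares after redistribution: Unit 4A 186,509.24 → $186,500; Unit 2C 117,033.63 → $117,050; Unit 5B 266,157.13 → $266,150.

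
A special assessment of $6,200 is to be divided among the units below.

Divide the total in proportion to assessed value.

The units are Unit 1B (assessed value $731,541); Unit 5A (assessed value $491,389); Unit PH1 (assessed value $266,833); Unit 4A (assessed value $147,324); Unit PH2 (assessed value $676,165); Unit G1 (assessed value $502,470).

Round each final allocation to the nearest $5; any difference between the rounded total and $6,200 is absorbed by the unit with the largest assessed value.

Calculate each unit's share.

Unit 1B: $1,610 · Unit 5A: $1,080 · Unit PH1: $590 · Unit 4A: $325 · Unit PH2: $1,490 · Unit G1: $1,105

Total assessed value = 731,541 + 491,389 + 266,833 + 147,324 + 676,165 + 502,470 = 2,815,722.
Unrounded shares: Unit 1B 1,610.80; Unit 5A 1,082.00; Unit PH1 587.55; Unit 4A 324.40; Unit PH2 1,488.86; Unit G1 1,106.40.
After rounding ($5): Unit 1B $1,610; Unit 5A $1,080; Unit PH1 $590; Unit 4A $325; Unit PH2 $1,490; Unit G1 $1,105. Sum = $6,200.
No rounding difference to absorb.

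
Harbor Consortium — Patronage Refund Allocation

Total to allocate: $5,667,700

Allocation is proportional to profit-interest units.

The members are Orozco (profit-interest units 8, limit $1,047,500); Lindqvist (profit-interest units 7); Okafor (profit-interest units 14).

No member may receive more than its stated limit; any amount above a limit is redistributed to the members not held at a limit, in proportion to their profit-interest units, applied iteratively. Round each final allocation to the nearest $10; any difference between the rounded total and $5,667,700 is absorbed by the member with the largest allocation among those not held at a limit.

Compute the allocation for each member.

Orozco: $1,047,500 · Lindqvist: $1,540,070 · Okafor: $3,080,130

Sum of profit-interest units: 29.
Proportional shares (ignoring caps): Orozco 1,563,503.45; Lindqvist 1,368,065.52; Okafor 2,736,131.03.
Cap binds for Orozco ($1,047,500); remaining pool $4,620,200 reallocated over remaining profit-interest units 21.
Shares after redistribution: Lindqvist 1,540,066.67 → $1,540,070; Okafor 3,080,133.33 → $3,080,130.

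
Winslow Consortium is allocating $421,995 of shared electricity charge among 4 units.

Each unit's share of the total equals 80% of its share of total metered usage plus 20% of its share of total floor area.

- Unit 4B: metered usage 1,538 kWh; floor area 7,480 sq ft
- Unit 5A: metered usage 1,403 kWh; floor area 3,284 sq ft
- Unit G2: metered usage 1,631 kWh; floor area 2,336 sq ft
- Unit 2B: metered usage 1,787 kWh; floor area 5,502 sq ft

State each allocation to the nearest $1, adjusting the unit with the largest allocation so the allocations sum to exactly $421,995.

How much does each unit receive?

Totals — metered usage 6,359, floor area 18,602.
Composite weights (80% metered usage + 20% floor area): Unit 4B 0.2739; Unit 5A 0.2118; Unit G2 0.2303; Unit 2B 0.2840.
Proportional shares: Unit 4B 115,589.07; Unit 5A 89,384.35; Unit G2 97,187.59; Unit 2B 119,833.98.
Rounded to nearest $1: Unit 4B $115,589; Unit 5A $89,384; Unit G2 $97,188; Unit 2B $119,834. Sum = $421,995.
Sum already equals the total — no adjustment.

Unit 4B: $115,589 | Unit 5A: $89,384 | Unit G2: $97,188 | Unit 2B: $119,834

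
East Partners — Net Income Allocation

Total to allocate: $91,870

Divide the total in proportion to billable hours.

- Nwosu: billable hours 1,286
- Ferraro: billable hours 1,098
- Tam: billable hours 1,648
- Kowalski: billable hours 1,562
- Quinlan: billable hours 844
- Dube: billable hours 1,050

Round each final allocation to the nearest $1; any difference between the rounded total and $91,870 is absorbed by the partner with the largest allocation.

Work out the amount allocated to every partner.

Nwosu: $15,778 | Ferraro: $13,471 | Tam: $20,220 | Kowalski: $19,164 | Quinlan: $10,355 | Dube: $12,882

Combined billable hours = 7,488.
Proportional shares: Nwosu 1,286/7,488 × $91,870 = 15,777.89; Ferraro 1,098/7,488 × $91,870 = 13,471.32; Tam 1,648/7,488 × $91,870 = 20,219.25; Kowalski 1,562/7,488 × $91,870 = 19,164.12; Quinlan 844/7,488 × $91,870 = 10,355.01; Dube 1,050/7,488 × $91,870 = 12,882.41.
At nearest $1: Nwosu $15,778; Ferraro $13,471; Tam $20,219; Kowalski $19,164; Quinlan $10,355; Dube $12,882. Sum = $91,869.
Difference $91,870 − $91,869 = +$1 applied to largest allocation (Tam): Tam becomes $20,220.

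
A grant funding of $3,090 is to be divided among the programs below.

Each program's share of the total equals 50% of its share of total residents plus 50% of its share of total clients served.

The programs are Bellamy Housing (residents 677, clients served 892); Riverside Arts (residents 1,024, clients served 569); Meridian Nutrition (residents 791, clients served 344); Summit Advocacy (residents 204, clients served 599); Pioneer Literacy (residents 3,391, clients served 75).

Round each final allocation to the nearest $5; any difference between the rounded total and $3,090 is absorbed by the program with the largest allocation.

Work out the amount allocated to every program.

Bellamy Housing: $730 | Riverside Arts: $615 | Meridian Nutrition: $415 | Summit Advocacy: $425 | Pioneer Literacy: $905

Totals — residents 6,087, clients served 2,479.
Blended shares (50% residents + 50% clients served): Bellamy Housing 0.2355; Riverside Arts 0.1989; Meridian Nutrition 0.1344; Summit Advocacy 0.1376; Pioneer Literacy 0.2937.
Pro-rata amounts: Bellamy Housing 727.76; Riverside Arts 614.53; Meridian Nutrition 415.16; Summit Advocacy 425.10; Pioneer Literacy 907.44.
After rounding ($5): Bellamy Housing $730; Riverside Arts $615; Meridian Nutrition $415; Summit Advocacy $425; Pioneer Literacy $905. Sum = $3,090.
Sum already equals the total — no adjustment.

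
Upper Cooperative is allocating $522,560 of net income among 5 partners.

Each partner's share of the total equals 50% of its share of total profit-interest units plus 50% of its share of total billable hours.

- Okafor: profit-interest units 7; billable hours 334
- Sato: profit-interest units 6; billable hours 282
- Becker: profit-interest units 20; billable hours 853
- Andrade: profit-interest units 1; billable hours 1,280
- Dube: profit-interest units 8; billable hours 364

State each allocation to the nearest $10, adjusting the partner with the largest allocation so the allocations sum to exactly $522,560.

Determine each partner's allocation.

Totals — profit-interest units 42, billable hours 3,113.
Composite weights (50% profit-interest units + 50% billable hours): Okafor 0.1370; Sato 0.1167; Becker 0.3751; Andrade 0.2175; Dube 0.1537.
Unrounded shares: Okafor 71,579.92; Sato 60,994.51; Becker 196,012.96; Andrade 113,653.78; Dube 80,318.83.
After rounding ($10): Okafor $71,580; Sato $60,990; Becker $196,010; Andrade $113,650; Dube $80,320. Sum = $522,550.
Difference $522,560 − $522,550 = +$10 applied to largest allocation (Becker): Becker becomes $196,020.

Okafor: $71,580; Sato: $60,990; Becker: $196,020; Andrade: $113,650; Dube: $80,320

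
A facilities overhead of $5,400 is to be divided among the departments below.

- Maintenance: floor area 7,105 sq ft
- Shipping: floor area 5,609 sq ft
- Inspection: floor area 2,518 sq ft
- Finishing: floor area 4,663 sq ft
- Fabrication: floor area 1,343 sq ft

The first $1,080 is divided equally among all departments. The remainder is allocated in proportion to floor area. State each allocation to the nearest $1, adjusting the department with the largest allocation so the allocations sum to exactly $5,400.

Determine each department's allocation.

Equal tier: $1,080 ÷ 5 = $216 apiece.
Remainder $4,320 by floor area (total 21,238): Maintenance 1,445.22 → $1,445; Shipping 1,140.92 → $1,141; Inspection 512.18 → $512; Finishing 948.496 → $948; Fabrication 273.18 → $273.
Rounding difference +$1 on remainder applied to Maintenance.
Totals: Maintenance $216 + $1,446 = $1,662; Shipping $216 + $1,141 = $1,357; Inspection $216 + $512 = $728; Finishing $216 + $948 = $1,164; Fabrication $216 + $273 = $489.

Maintenance: $1,662 | Shipping: $1,357 | Inspection: $728 | Finishing: $1,164 | Fabrication: $489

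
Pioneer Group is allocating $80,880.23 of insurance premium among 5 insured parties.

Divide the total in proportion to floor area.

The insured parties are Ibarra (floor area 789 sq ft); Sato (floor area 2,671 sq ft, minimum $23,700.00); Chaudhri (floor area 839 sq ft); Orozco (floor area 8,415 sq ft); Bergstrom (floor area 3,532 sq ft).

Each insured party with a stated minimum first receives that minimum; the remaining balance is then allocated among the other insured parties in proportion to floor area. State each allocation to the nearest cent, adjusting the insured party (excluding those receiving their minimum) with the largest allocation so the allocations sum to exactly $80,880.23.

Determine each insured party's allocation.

Fund the minimums — Sato $23,700.00. Balance $57,180.23.
Balance split over remaining floor area 13,575: Ibarra 3,323.4034 → $3,323.40; Chaudhri 3,534.0120 → $3,534.01; Orozco 35,445.4243 → $35,445.42; Bergstrom 14,877.3902 → $14,877.39.
Rounding difference +$0.01 applied to Orozco → $35,445.43.

Ibarra: $3,323.40 · Sato: $23,700.00 · Chaudhri: $3,534.01 · Orozco: $35,445.43 · Bergstrom: $14,877.39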